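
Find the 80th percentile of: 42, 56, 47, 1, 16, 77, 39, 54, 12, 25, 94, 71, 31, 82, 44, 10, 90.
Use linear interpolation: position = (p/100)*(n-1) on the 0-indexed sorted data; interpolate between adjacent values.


Sorted: 1, 10, 12, 16, 25, 31, 39, 42, 44, 47, 54, 56, 71, 77, 82, 90, 94
n = 17
Index = 80/100 * 16 = 12.8000
Lower = data[12] = 71, Upper = data[13] = 77
P80 = 71 + 0.8000*(6) = 75.8000

P80 = 75.8000


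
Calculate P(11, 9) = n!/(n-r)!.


P(11,9) = 11!/2!
= 39916800/2
= 19958400

P(11,9) = 19958400


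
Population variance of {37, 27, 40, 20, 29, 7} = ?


Mean = 26.6667
Squared deviations: 106.7778, 0.1111, 177.7778, 44.4444, 5.4444, 386.7778
Sum = 721.3333
Variance = 721.3333/6 = 120.2222

Variance = 120.2222


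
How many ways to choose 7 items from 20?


C(20,7) = 20!/(7! × 13!)
= 2432902008176640000/(5040 × 6227020800)
= 77520

C(20,7) = 77520


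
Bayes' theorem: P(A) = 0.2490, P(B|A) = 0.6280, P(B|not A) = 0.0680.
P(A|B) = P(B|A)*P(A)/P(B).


P(B) = P(B|A)*P(A) + P(B|A')*P(A')
= 0.6280*0.2490 + 0.0680*0.7510
= 0.156372 + 0.051068 = 0.207440
P(A|B) = 0.156372/0.207440 = 0.7538

P(A|B) = 0.7538


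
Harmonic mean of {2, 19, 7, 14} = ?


Sum of reciprocals = 1/2 + 1/19 + 1/7 + 1/14 = 0.766917
HM = 4/0.766917 = 5.2157

HM = 5.2157


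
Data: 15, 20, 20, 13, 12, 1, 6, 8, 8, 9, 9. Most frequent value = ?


Frequencies: 1:1, 6:1, 8:2, 9:2, 12:1, 13:1, 15:1, 20:2
Max frequency = 2
Mode = 8, 9, 20

Mode = 8, 9, 20


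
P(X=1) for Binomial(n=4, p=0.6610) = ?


C(4,1) = 4
p^1 = 0.661000
(1-p)^3 = 0.038958
P = 4 * 0.661000 * 0.038958 = 0.1030

P(X=1) = 0.1030


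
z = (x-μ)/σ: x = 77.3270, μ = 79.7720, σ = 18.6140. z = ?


z = (77.3270 - 79.7720)/18.6140
= -2.4450/18.6140
= -0.1314

z = -0.1314


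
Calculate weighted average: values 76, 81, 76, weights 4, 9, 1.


Numerator = 76*4 + 81*9 + 76*1 = 1109
Denominator = 4 + 9 + 1 = 14
WM = 1109/14 = 79.2143

WM = 79.2143


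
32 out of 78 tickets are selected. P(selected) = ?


P = 32/78 = 0.4103

P = 0.4103


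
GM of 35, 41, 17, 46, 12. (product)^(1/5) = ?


Product = 35 × 41 × 17 × 46 × 12 = 13466040
GM = 13466040^(1/5) = 26.6593

GM = 26.6593


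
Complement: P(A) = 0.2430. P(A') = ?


P(not A) = 1 - 0.2430 = 0.7570

P(not A) = 0.7570


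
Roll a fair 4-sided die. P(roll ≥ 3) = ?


Favorable outcomes (roll ≥ 3): 2
Total outcomes = 4
P = 2/4 = 0.5000

P = 0.5000


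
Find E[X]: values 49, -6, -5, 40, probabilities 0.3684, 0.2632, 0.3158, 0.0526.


E[X] = 49*0.3684 - 6*0.2632 - 5*0.3158 + 40*0.0526
= 18.0516 - 1.5792 - 1.5790 + 2.1040
= 16.9974

E[X] = 16.9974


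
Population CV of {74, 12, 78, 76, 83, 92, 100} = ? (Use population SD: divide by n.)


Mean = 73.5714
SD = 26.5753
CV = (26.5753/73.5714)*100 = 36.1217%

CV = 36.1217%


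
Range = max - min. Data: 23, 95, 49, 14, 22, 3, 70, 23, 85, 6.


Max = 95, Min = 3
Range = 95 - 3 = 92

Range = 92


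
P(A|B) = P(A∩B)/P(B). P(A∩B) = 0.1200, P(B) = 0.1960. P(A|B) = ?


P(A|B) = 0.1200/0.1960 = 0.6122

P(A|B) = 0.6122


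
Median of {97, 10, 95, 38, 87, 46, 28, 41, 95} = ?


Sorted: 10, 28, 38, 41, 46, 87, 95, 95, 97
n = 9 (odd)
Middle value = 46

Median = 46


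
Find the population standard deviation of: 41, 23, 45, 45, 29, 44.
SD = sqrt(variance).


Mean = 37.8333
Variance = 74.8056
SD = sqrt(74.8056) = 8.6490

SD = 8.6490


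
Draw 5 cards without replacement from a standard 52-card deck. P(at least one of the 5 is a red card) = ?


P(at least one) = 1 - P(none)
P(none) = (26/52) × (25/51) × (24/50) × (23/49) × (22/48) = 0.025310
P(at least one) = 1 - 0.025310 = 0.9747

P = 0.9747


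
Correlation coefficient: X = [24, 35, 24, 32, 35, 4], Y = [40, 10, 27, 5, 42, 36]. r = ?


Mean X = 25.6667, Mean Y = 26.6667
SD X = 10.718623, SD Y = 14.418353
Cov = -62.444444
r = -62.444444/(10.718623*14.418353) = -0.4041

r = -0.4041


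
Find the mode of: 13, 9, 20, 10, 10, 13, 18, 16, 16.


Frequencies: 9:1, 10:2, 13:2, 16:2, 18:1, 20:1
Max frequency = 2
Mode = 10, 13, 16

Mode = 10, 13, 16


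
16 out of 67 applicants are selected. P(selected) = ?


P = 16/67 = 0.2388

P = 0.2388


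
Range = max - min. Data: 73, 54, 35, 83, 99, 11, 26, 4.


Max = 99, Min = 4
Range = 99 - 4 = 95

Range = 95


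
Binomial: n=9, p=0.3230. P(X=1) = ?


C(9,1) = 9
p^1 = 0.323000
(1-p)^8 = 0.044128
P = 9 * 0.323000 * 0.044128 = 0.1283

P(X=1) = 0.1283


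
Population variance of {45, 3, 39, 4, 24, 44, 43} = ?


Mean = 28.8571
Squared deviations: 260.5918, 668.5918, 102.8776, 617.8776, 23.5918, 229.3061, 200.0204
Sum = 2102.8571
Variance = 2102.8571/7 = 300.4082

Variance = 300.4082


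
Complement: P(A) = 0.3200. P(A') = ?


P(not A) = 1 - 0.3200 = 0.6800

P(not A) = 0.6800


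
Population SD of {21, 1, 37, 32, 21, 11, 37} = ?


Mean = 22.8571
Variance = 158.4082
SD = sqrt(158.4082) = 12.5860

SD = 12.5860


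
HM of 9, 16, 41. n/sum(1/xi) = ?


Sum of reciprocals = 1/9 + 1/16 + 1/41 = 0.198001
HM = 3/0.198001 = 15.1514

HM = 15.1514


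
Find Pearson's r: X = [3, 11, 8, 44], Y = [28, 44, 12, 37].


Mean X = 16.5000, Mean Y = 30.2500
SD X = 16.132266, SD Y = 11.966098
Cov = 73.875000
r = 73.875000/(16.132266*11.966098) = 0.3827

r = 0.3827


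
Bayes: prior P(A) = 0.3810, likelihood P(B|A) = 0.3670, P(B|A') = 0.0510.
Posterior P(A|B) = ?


P(B) = P(B|A)*P(A) + P(B|A')*P(A')
= 0.3670*0.3810 + 0.0510*0.6190
= 0.139827 + 0.031569 = 0.171396
P(A|B) = 0.139827/0.171396 = 0.8158

P(A|B) = 0.8158


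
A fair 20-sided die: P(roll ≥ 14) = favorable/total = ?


Favorable outcomes (roll ≥ 14): 7
Total outcomes = 20
P = 7/20 = 0.3500

P = 0.3500


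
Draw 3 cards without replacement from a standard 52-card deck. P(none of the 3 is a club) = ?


P(no clubs) = (39/52) × (38/51) × (37/50)
= 0.4135

P = 0.4135


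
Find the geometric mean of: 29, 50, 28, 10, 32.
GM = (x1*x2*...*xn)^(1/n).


Product = 29 × 50 × 28 × 10 × 32 = 12992000
GM = 12992000^(1/5) = 26.4689

GM = 26.4689


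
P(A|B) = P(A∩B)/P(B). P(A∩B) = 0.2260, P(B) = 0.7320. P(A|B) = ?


P(A|B) = 0.2260/0.7320 = 0.3087

P(A|B) = 0.3087


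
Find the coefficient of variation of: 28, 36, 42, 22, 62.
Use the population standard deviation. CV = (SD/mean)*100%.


Mean = 38.0000
SD = 13.7986
CV = (13.7986/38.0000)*100 = 36.3120%

CV = 36.3120%


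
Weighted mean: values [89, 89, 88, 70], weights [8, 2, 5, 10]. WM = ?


Numerator = 89*8 + 89*2 + 88*5 + 70*10 = 2030
Denominator = 8 + 2 + 5 + 10 = 25
WM = 2030/25 = 81.2000

WM = 81.2000


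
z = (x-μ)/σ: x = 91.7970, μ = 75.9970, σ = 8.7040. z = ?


z = (91.7970 - 75.9970)/8.7040
= 15.8000/8.7040
= 1.8153

z = 1.8153


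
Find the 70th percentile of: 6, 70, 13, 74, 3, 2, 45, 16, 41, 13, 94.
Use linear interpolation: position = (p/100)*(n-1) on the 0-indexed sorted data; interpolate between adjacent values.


Sorted: 2, 3, 6, 13, 13, 16, 41, 45, 70, 74, 94
n = 11
Index = 70/100 * 10 = 7.0000
Lower = data[7] = 45, Upper = data[8] = 70
P70 = 45 + 0*(25) = 45.0000

P70 = 45.0000


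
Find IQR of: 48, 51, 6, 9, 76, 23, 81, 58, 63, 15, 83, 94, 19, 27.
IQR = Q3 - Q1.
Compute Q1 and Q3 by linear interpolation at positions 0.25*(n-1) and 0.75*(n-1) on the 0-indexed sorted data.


Sorted: 6, 9, 15, 19, 23, 27, 48, 51, 58, 63, 76, 81, 83, 94
Q1 (25th %ile) = 20.0000
Q3 (75th %ile) = 72.7500
IQR = 72.7500 - 20.0000 = 52.7500

IQR = 52.7500


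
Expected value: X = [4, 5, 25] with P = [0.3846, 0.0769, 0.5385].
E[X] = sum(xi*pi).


E[X] = 4*0.3846 + 5*0.0769 + 25*0.5385
= 1.5384 + 0.3845 + 13.4625
= 15.3854

E[X] = 15.3854


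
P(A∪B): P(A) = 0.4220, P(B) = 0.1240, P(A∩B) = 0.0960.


P(A∪B) = 0.4220 + 0.1240 - 0.0960
= 0.5460 - 0.0960
= 0.4500

P(A∪B) = 0.4500


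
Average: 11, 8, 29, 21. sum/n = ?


Sum = 11 + 8 + 29 + 21 = 69
n = 4
Mean = 69/4 = 17.2500

Mean = 17.2500


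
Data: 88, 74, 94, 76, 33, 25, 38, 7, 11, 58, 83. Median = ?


Sorted: 7, 11, 25, 33, 38, 58, 74, 76, 83, 88, 94
n = 11 (odd)
Middle value = 58

Median = 58


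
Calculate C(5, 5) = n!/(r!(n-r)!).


C(5,5) = 5!/(5! × 0!)
= 120/(120 × 1)
= 1

C(5,5) = 1


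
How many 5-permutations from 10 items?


P(10,5) = 10!/5!
= 3628800/120
= 30240

P(10,5) = 30240


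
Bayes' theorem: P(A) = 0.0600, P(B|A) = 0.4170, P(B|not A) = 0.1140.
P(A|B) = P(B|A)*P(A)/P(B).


P(B) = P(B|A)*P(A) + P(B|A')*P(A')
= 0.4170*0.0600 + 0.1140*0.9400
= 0.025020 + 0.107160 = 0.132180
P(A|B) = 0.025020/0.132180 = 0.1893

P(A|B) = 0.1893


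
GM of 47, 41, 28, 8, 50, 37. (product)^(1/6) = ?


Product = 47 × 41 × 28 × 8 × 50 × 37 = 798548800
GM = 798548800^(1/6) = 30.4591

GM = 30.4591


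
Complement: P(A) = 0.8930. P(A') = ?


P(not A) = 1 - 0.8930 = 0.1070

P(not A) = 0.1070


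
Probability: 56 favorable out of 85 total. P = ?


P = 56/85 = 0.6588

P = 0.6588


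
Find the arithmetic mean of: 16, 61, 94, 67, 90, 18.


Sum = 16 + 61 + 94 + 67 + 90 + 18 = 346
n = 6
Mean = 346/6 = 57.6667

Mean = 57.6667


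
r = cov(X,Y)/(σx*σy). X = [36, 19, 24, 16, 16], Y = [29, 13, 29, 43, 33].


Mean X = 22.2000, Mean Y = 29.4000
SD X = 7.493998, SD Y = 9.666437
Cov = -12.080000
r = -12.080000/(7.493998*9.666437) = -0.1668

r = -0.1668


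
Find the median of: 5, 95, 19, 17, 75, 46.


Sorted: 5, 17, 19, 46, 75, 95
n = 6 (even)
Middle values: 19 and 46
Median = (19+46)/2 = 32.5000

Median = 32.5000


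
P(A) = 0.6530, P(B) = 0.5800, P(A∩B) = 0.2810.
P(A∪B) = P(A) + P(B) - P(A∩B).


P(A∪B) = 0.6530 + 0.5800 - 0.2810
= 1.2330 - 0.2810
= 0.9520

P(A∪B) = 0.9520


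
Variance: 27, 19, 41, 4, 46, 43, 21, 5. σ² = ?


Mean = 25.7500
Squared deviations: 1.5625, 45.5625, 232.5625, 473.0625, 410.0625, 297.5625, 22.5625, 430.5625
Sum = 1913.5000
Variance = 1913.5000/8 = 239.1875

Variance = 239.1875


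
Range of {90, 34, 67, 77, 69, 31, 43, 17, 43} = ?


Max = 90, Min = 17
Range = 90 - 17 = 73

Range = 73


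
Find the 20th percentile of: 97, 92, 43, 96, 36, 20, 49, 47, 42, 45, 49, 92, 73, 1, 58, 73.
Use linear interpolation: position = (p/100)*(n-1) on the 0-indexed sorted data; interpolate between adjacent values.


Sorted: 1, 20, 36, 42, 43, 45, 47, 49, 49, 58, 73, 73, 92, 92, 96, 97
n = 16
Index = 20/100 * 15 = 3.0000
Lower = data[3] = 42, Upper = data[4] = 43
P20 = 42 + 0*(1) = 42.0000

P20 = 42.0000


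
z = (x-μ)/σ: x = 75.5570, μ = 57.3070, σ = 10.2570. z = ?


z = (75.5570 - 57.3070)/10.2570
= 18.2500/10.2570
= 1.7793

z = 1.7793


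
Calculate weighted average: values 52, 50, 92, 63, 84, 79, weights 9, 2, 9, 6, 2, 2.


Numerator = 52*9 + 50*2 + 92*9 + 63*6 + 84*2 + 79*2 = 2100
Denominator = 9 + 2 + 9 + 6 + 2 + 2 = 30
WM = 2100/30 = 70.0000

WM = 70.0000


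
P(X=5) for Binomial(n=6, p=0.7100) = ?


C(6,5) = 6
p^5 = 0.180423
(1-p)^1 = 0.290000
P = 6 * 0.180423 * 0.290000 = 0.3139

P(X=5) = 0.3139


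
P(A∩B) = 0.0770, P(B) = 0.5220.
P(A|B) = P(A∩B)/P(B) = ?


P(A|B) = 0.0770/0.5220 = 0.1475

P(A|B) = 0.1475


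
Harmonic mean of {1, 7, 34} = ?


Sum of reciprocals = 1/1 + 1/7 + 1/34 = 1.172269
HM = 3/1.172269 = 2.5591

HM = 2.5591


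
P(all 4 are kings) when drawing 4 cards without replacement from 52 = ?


P(all kings) = (4/52) × (3/51) × (2/50) × (1/49)
= 3.6938e-06

P = 3.6938e-06


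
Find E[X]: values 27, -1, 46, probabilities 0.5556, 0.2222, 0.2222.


E[X] = 27*0.5556 - 1*0.2222 + 46*0.2222
= 15.0012 - 0.2222 + 10.2212
= 25.0002

E[X] = 25.0002


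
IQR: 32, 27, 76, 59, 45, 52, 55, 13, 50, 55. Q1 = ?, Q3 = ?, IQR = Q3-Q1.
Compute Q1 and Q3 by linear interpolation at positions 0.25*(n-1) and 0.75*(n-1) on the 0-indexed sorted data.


Sorted: 13, 27, 32, 45, 50, 52, 55, 55, 59, 76
Q1 (25th %ile) = 35.2500
Q3 (75th %ile) = 55.0000
IQR = 55.0000 - 35.2500 = 19.7500

IQR = 19.7500


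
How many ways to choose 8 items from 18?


C(18,8) = 18!/(8! × 10!)
= 6402373705728000/(40320 × 3628800)
= 43758

C(18,8) = 43758


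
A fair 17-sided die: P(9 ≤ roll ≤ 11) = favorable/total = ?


Favorable outcomes (9 ≤ roll ≤ 11): 3
Total outcomes = 17
P = 3/17 = 0.1765

P = 0.1765


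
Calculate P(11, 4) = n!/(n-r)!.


P(11,4) = 11!/7!
= 39916800/5040
= 7920

P(11,4) = 7920


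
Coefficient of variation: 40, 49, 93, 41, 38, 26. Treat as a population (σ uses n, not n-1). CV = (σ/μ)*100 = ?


Mean = 47.8333
SD = 21.3027
CV = (21.3027/47.8333)*100 = 44.5353%

CV = 44.5353%


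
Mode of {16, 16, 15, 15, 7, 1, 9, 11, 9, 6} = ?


Frequencies: 1:1, 6:1, 7:1, 9:2, 11:1, 15:2, 16:2
Max frequency = 2
Mode = 9, 15, 16

Mode = 9, 15, 16


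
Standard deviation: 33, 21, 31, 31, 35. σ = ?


Mean = 30.2000
Variance = 23.3600
SD = sqrt(23.3600) = 4.8332

SD = 4.8332


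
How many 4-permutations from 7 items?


P(7,4) = 7!/3!
= 5040/6
= 840

P(7,4) = 840


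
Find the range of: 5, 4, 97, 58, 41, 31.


Max = 97, Min = 4
Range = 97 - 4 = 93

Range = 93


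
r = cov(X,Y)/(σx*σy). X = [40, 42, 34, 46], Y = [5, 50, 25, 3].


Mean X = 40.5000, Mean Y = 20.7500
SD X = 4.330127, SD Y = 18.952243
Cov = -18.375000
r = -18.375000/(4.330127*18.952243) = -0.2239

r = -0.2239


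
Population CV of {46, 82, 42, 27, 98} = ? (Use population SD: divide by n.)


Mean = 59.0000
SD = 26.5782
CV = (26.5782/59.0000)*100 = 45.0478%

CV = 45.0478%


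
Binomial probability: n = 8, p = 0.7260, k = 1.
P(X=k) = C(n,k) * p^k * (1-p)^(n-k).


C(8,1) = 8
p^1 = 0.726000
(1-p)^7 = 0.000116
P = 8 * 0.726000 * 0.000116 = 0.0007

P(X=1) = 0.0007


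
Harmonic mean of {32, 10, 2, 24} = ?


Sum of reciprocals = 1/32 + 1/10 + 1/2 + 1/24 = 0.672917
HM = 4/0.672917 = 5.9443

HM = 5.9443


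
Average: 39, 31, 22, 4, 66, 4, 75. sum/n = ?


Sum = 39 + 31 + 22 + 4 + 66 + 4 + 75 = 241
n = 7
Mean = 241/7 = 34.4286

Mean = 34.4286


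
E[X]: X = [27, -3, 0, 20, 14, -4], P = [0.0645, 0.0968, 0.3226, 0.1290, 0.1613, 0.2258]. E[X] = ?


E[X] = 27*0.0645 - 3*0.0968 + 0*0.3226 + 20*0.1290 + 14*0.1613 - 4*0.2258
= 1.7415 - 0.2904 + 0 + 2.5800 + 2.2582 - 0.9032
= 5.3861

E[X] = 5.3861


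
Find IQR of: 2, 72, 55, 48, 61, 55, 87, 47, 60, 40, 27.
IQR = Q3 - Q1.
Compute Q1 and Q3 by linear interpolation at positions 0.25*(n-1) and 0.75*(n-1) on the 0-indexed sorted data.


Sorted: 2, 27, 40, 47, 48, 55, 55, 60, 61, 72, 87
Q1 (25th %ile) = 43.5000
Q3 (75th %ile) = 60.5000
IQR = 60.5000 - 43.5000 = 17.0000

IQR = 17.0000


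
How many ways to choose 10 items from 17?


C(17,10) = 17!/(10! × 7!)
= 355687428096000/(3628800 × 5040)
= 19448

C(17,10) = 19448


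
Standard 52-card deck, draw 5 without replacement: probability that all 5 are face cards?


P(all face cards) = (12/52) × (11/51) × (10/50) × (9/49) × (8/48)
= 0.0003

P = 0.0003


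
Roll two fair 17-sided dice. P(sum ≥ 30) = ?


Total outcomes = 17×17 = 289
Favorable (sum ≥ 30): 15
P = 15/289 = 0.0519

P = 0.0519


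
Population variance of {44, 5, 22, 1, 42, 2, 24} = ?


Mean = 20.0000
Squared deviations: 576.0000, 225.0000, 4.0000, 361.0000, 484.0000, 324.0000, 16.0000
Sum = 1990.0000
Variance = 1990.0000/7 = 284.2857

Variance = 284.2857


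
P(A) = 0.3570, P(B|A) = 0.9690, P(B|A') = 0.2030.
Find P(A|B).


P(B) = P(B|A)*P(A) + P(B|A')*P(A')
= 0.9690*0.3570 + 0.2030*0.6430
= 0.345933 + 0.130529 = 0.476462
P(A|B) = 0.345933/0.476462 = 0.7260

P(A|B) = 0.7260


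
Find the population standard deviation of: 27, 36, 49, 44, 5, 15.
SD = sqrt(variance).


Mean = 29.3333
Variance = 241.5556
SD = sqrt(241.5556) = 15.5421

SD = 15.5421


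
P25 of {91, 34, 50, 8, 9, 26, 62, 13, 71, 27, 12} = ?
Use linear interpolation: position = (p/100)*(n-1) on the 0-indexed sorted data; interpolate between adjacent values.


Sorted: 8, 9, 12, 13, 26, 27, 34, 50, 62, 71, 91
n = 11
Index = 25/100 * 10 = 2.5000
Lower = data[2] = 12, Upper = data[3] = 13
P25 = 12 + 0.5000*(1) = 12.5000

P25 = 12.5000


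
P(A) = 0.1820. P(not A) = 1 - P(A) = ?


P(not A) = 1 - 0.1820 = 0.8180

P(not A) = 0.8180


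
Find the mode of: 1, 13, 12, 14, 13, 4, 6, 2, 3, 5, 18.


Frequencies: 1:1, 2:1, 3:1, 4:1, 5:1, 6:1, 12:1, 13:2, 14:1, 18:1
Max frequency = 2
Mode = 13

Mode = 13


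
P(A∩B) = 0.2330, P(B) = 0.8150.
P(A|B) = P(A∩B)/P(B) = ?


P(A|B) = 0.2330/0.8150 = 0.2859

P(A|B) = 0.2859


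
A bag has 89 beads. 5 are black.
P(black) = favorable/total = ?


P = 5/89 = 0.0562

P = 0.0562


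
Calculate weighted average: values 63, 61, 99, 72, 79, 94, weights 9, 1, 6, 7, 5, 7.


Numerator = 63*9 + 61*1 + 99*6 + 72*7 + 79*5 + 94*7 = 2779
Denominator = 9 + 1 + 6 + 7 + 5 + 7 = 35
WM = 2779/35 = 79.4000

WM = 79.4000


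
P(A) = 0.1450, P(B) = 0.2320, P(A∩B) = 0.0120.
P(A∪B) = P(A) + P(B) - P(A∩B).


P(A∪B) = 0.1450 + 0.2320 - 0.0120
= 0.3770 - 0.0120
= 0.3650

P(A∪B) = 0.3650


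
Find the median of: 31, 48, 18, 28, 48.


Sorted: 18, 28, 31, 48, 48
n = 5 (odd)
Middle value = 31

Median = 31


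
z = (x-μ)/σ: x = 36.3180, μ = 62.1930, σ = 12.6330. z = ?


z = (36.3180 - 62.1930)/12.6330
= -25.8750/12.6330
= -2.0482

z = -2.0482


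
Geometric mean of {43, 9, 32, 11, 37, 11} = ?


Product = 43 × 9 × 32 × 11 × 37 × 11 = 55443168
GM = 55443168^(1/6) = 19.5273

GM = 19.5273


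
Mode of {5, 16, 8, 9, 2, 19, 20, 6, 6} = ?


Frequencies: 2:1, 5:1, 6:2, 8:1, 9:1, 16:1, 19:1, 20:1
Max frequency = 2
Mode = 6

Mode = 6


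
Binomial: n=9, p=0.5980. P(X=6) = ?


C(9,6) = 84
p^6 = 0.045731
(1-p)^3 = 0.064965
P = 84 * 0.045731 * 0.064965 = 0.2496

P(X=6) = 0.2496


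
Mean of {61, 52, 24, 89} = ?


Sum = 61 + 52 + 24 + 89 = 226
n = 4
Mean = 226/4 = 56.5000

Mean = 56.5000


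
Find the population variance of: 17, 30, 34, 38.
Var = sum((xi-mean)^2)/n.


Mean = 29.7500
Squared deviations: 162.5625, 0.0625, 18.0625, 68.0625
Sum = 248.7500
Variance = 248.7500/4 = 62.1875

Variance = 62.1875


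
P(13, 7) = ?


P(13,7) = 13!/6!
= 6227020800/720
= 8648640

P(13,7) = 8648640


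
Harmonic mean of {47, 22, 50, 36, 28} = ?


Sum of reciprocals = 1/47 + 1/22 + 1/50 + 1/36 + 1/28 = 0.150223
HM = 5/0.150223 = 33.2838

HM = 33.2838


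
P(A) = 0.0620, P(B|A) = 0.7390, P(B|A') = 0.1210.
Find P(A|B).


P(B) = P(B|A)*P(A) + P(B|A')*P(A')
= 0.7390*0.0620 + 0.1210*0.9380
= 0.045818 + 0.113498 = 0.159316
P(A|B) = 0.045818/0.159316 = 0.2876

P(A|B) = 0.2876


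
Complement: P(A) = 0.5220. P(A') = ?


P(not A) = 1 - 0.5220 = 0.4780

P(not A) = 0.4780


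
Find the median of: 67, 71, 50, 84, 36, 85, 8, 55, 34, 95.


Sorted: 8, 34, 36, 50, 55, 67, 71, 84, 85, 95
n = 10 (even)
Middle values: 55 and 67
Median = (55+67)/2 = 61.0000

Median = 61.0000


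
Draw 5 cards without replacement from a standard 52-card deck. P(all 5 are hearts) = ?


P(all hearts) = (13/52) × (12/51) × (11/50) × (10/49) × (9/48)
= 0.0005

P = 0.0005


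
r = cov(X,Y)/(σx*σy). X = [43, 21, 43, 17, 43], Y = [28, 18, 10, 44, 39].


Mean X = 33.4000, Mean Y = 27.8000
SD X = 11.825396, SD Y = 12.655434
Cov = -41.120000
r = -41.120000/(11.825396*12.655434) = -0.2748

r = -0.2748


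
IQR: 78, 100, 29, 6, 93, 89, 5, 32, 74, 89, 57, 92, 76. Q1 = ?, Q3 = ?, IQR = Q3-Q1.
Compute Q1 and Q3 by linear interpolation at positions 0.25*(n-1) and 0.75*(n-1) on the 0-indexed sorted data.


Sorted: 5, 6, 29, 32, 57, 74, 76, 78, 89, 89, 92, 93, 100
Q1 (25th %ile) = 32.0000
Q3 (75th %ile) = 89.0000
IQR = 89.0000 - 32.0000 = 57.0000

IQR = 57.0000


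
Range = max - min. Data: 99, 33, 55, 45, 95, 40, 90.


Max = 99, Min = 33
Range = 99 - 33 = 66

Range = 66


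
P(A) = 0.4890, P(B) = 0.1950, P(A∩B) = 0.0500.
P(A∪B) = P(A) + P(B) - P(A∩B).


P(A∪B) = 0.4890 + 0.1950 - 0.0500
= 0.6840 - 0.0500
= 0.6340

P(A∪B) = 0.6340


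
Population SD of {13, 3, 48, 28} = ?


Mean = 23.0000
Variance = 287.5000
SD = sqrt(287.5000) = 16.9558

SD = 16.9558


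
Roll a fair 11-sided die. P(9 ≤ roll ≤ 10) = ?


Favorable outcomes (9 ≤ roll ≤ 10): 2
Total outcomes = 11
P = 2/11 = 0.1818

P = 0.1818


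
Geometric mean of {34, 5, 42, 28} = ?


Product = 34 × 5 × 42 × 28 = 199920
GM = 199920^(1/4) = 21.1453

GM = 21.1453


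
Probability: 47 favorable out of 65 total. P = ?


P = 47/65 = 0.7231

P = 0.7231


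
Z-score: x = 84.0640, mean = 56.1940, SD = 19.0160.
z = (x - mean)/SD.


z = (84.0640 - 56.1940)/19.0160
= 27.8700/19.0160
= 1.4656

z = 1.4656


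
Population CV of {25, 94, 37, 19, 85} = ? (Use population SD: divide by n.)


Mean = 52.0000
SD = 31.2922
CV = (31.2922/52.0000)*100 = 60.1773%

CV = 60.1773%


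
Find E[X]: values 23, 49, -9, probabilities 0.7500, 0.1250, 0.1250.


E[X] = 23*0.7500 + 49*0.1250 - 9*0.1250
= 17.2500 + 6.1250 - 1.1250
= 22.2500

E[X] = 22.2500


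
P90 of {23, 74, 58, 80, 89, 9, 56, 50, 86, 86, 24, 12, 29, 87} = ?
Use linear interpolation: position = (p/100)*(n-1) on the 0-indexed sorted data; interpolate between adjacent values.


Sorted: 9, 12, 23, 24, 29, 50, 56, 58, 74, 80, 86, 86, 87, 89
n = 14
Index = 90/100 * 13 = 11.7000
Lower = data[11] = 86, Upper = data[12] = 87
P90 = 86 + 0.7000*(1) = 86.7000

P90 = 86.7000


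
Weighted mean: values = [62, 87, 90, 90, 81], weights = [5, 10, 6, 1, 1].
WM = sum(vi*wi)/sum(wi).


Numerator = 62*5 + 87*10 + 90*6 + 90*1 + 81*1 = 1891
Denominator = 5 + 10 + 6 + 1 + 1 = 23
WM = 1891/23 = 82.2174

WM = 82.2174


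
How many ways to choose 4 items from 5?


C(5,4) = 5!/(4! × 1!)
= 120/(24 × 1)
= 5

C(5,4) = 5


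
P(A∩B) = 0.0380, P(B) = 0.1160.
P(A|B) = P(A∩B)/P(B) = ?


P(A|B) = 0.0380/0.1160 = 0.3276

P(A|B) = 0.3276


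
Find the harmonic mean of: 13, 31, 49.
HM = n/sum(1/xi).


Sum of reciprocals = 1/13 + 1/31 + 1/49 = 0.129589
HM = 3/0.129589 = 23.1501

HM = 23.1501


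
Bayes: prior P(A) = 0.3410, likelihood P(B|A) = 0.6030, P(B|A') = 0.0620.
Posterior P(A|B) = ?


P(B) = P(B|A)*P(A) + P(B|A')*P(A')
= 0.6030*0.3410 + 0.0620*0.6590
= 0.205623 + 0.040858 = 0.246481
P(A|B) = 0.205623/0.246481 = 0.8342

P(A|B) = 0.8342


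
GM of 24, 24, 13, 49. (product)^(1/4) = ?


Product = 24 × 24 × 13 × 49 = 366912
GM = 366912^(1/4) = 24.6116

GM = 24.6116


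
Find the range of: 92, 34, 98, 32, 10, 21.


Max = 98, Min = 10
Range = 98 - 10 = 88

Range = 88


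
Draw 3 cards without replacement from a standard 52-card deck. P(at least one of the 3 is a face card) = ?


P(at least one) = 1 - P(none)
P(none) = (40/52) × (39/51) × (38/50) = 0.447059
P(at least one) = 1 - 0.447059 = 0.5529

P = 0.5529


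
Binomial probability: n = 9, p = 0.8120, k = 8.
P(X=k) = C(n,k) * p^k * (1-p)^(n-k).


C(9,8) = 9
p^8 = 0.188994
(1-p)^1 = 0.188000
P = 9 * 0.188994 * 0.188000 = 0.3198

P(X=8) = 0.3198


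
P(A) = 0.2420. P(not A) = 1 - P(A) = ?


P(not A) = 1 - 0.2420 = 0.7580

P(not A) = 0.7580


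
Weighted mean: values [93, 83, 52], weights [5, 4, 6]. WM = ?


Numerator = 93*5 + 83*4 + 52*6 = 1109
Denominator = 5 + 4 + 6 = 15
WM = 1109/15 = 73.9333

WM = 73.9333


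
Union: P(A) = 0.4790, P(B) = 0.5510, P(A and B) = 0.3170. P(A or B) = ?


P(A∪B) = 0.4790 + 0.5510 - 0.3170
= 1.0300 - 0.3170
= 0.7130

P(A∪B) = 0.7130


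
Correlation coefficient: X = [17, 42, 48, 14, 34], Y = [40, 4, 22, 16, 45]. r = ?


Mean X = 31.0000, Mean Y = 25.4000
SD X = 13.446189, SD Y = 15.200000
Cov = -55.800000
r = -55.800000/(13.446189*15.200000) = -0.2730

r = -0.2730


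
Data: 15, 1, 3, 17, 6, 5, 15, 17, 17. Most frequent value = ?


Frequencies: 1:1, 3:1, 5:1, 6:1, 15:2, 17:3
Max frequency = 3
Mode = 17

Mode = 17


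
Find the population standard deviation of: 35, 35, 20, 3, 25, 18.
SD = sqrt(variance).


Mean = 22.6667
Variance = 120.8889
SD = sqrt(120.8889) = 10.9949

SD = 10.9949


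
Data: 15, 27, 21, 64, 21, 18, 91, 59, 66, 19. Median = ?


Sorted: 15, 18, 19, 21, 21, 27, 59, 64, 66, 91
n = 10 (even)
Middle values: 21 and 27
Median = (21+27)/2 = 24.0000

Median = 24.0000


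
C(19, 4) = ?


C(19,4) = 19!/(4! × 15!)
= 121645100408832000/(24 × 1307674368000)
= 3876

C(19,4) = 3876


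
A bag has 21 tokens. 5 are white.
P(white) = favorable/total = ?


P = 5/21 = 0.2381

P = 0.2381


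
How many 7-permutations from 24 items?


P(24,7) = 24!/17!
= 620448401733239439360000/355687428096000
= 1744364160

P(24,7) = 1744364160


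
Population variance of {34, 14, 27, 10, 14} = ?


Mean = 19.8000
Squared deviations: 201.6400, 33.6400, 51.8400, 96.0400, 33.6400
Sum = 416.8000
Variance = 416.8000/5 = 83.3600

Variance = 83.3600


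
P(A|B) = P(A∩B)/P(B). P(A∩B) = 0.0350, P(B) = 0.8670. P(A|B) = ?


P(A|B) = 0.0350/0.8670 = 0.0404

P(A|B) = 0.0404


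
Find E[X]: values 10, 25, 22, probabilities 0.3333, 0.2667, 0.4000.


E[X] = 10*0.3333 + 25*0.2667 + 22*0.4000
= 3.3330 + 6.6675 + 8.8000
= 18.8005

E[X] = 18.8005


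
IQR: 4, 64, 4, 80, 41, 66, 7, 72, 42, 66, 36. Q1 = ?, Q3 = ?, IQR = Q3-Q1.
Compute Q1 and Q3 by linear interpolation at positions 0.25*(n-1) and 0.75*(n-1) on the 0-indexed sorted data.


Sorted: 4, 4, 7, 36, 41, 42, 64, 66, 66, 72, 80
Q1 (25th %ile) = 21.5000
Q3 (75th %ile) = 66.0000
IQR = 66.0000 - 21.5000 = 44.5000

IQR = 44.5000


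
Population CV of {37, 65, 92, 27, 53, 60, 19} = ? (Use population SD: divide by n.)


Mean = 50.4286
SD = 23.1631
CV = (23.1631/50.4286)*100 = 45.9326%

CV = 45.9326%


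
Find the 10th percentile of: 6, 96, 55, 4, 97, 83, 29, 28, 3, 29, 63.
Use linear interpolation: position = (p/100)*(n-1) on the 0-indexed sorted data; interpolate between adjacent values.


Sorted: 3, 4, 6, 28, 29, 29, 55, 63, 83, 96, 97
n = 11
Index = 10/100 * 10 = 1.0000
Lower = data[1] = 4, Upper = data[2] = 6
P10 = 4 + 0*(2) = 4.0000

P10 = 4.0000


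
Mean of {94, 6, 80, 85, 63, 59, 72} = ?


Sum = 94 + 6 + 80 + 85 + 63 + 59 + 72 = 459
n = 7
Mean = 459/7 = 65.5714

Mean = 65.5714


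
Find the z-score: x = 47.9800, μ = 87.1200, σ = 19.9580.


z = (47.9800 - 87.1200)/19.9580
= -39.1400/19.9580
= -1.9611

z = -1.9611


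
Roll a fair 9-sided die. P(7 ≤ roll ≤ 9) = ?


Favorable outcomes (7 ≤ roll ≤ 9): 3
Total outcomes = 9
P = 3/9 = 0.3333

P = 0.3333


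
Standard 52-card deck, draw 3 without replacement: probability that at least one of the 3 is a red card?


P(at least one) = 1 - P(none)
P(none) = (26/52) × (25/51) × (24/50) = 0.117647
P(at least one) = 1 - 0.117647 = 0.8824

P = 0.8824


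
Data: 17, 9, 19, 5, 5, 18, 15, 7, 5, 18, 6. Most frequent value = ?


Frequencies: 5:3, 6:1, 7:1, 9:1, 15:1, 17:1, 18:2, 19:1
Max frequency = 3
Mode = 5

Mode = 5


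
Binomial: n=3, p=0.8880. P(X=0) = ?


C(3,0) = 1
p^0 = 1.000000
(1-p)^3 = 0.001405
P = 1 * 1.000000 * 0.001405 = 0.0014

P(X=0) = 0.0014


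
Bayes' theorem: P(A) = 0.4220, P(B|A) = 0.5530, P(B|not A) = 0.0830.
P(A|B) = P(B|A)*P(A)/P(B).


P(B) = P(B|A)*P(A) + P(B|A')*P(A')
= 0.5530*0.4220 + 0.0830*0.5780
= 0.233366 + 0.047974 = 0.281340
P(A|B) = 0.233366/0.281340 = 0.8295

P(A|B) = 0.8295


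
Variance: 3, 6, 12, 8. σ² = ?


Mean = 7.2500
Squared deviations: 18.0625, 1.5625, 22.5625, 0.5625
Sum = 42.7500
Variance = 42.7500/4 = 10.6875

Variance = 10.6875


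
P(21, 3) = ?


P(21,3) = 21!/18!
= 51090942171709440000/6402373705728000
= 7980

P(21,3) = 7980


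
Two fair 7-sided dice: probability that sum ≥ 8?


Total outcomes = 7×7 = 49
Favorable (sum ≥ 8): 28
P = 28/49 = 0.5714

P = 0.5714


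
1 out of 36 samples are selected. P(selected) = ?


P = 1/36 = 0.0278

P = 0.0278


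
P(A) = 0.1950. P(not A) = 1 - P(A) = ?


P(not A) = 1 - 0.1950 = 0.8050

P(not A) = 0.8050


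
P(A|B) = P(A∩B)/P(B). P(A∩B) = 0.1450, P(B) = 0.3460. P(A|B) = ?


P(A|B) = 0.1450/0.3460 = 0.4191

P(A|B) = 0.4191


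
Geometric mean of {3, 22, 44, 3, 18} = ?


Product = 3 × 22 × 44 × 3 × 18 = 156816
GM = 156816^(1/5) = 10.9415

GM = 10.9415


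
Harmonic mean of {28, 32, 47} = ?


Sum of reciprocals = 1/28 + 1/32 + 1/47 = 0.088241
HM = 3/0.088241 = 33.9978

HM = 33.9978


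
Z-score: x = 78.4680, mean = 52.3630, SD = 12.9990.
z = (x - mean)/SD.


z = (78.4680 - 52.3630)/12.9990
= 26.1050/12.9990
= 2.0082

z = 2.0082


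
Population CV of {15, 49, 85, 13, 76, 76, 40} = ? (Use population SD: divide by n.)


Mean = 50.5714
SD = 27.4375
CV = (27.4375/50.5714)*100 = 54.2549%

CV = 54.2549%


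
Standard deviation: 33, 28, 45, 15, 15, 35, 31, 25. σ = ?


Mean = 28.3750
Variance = 89.7344
SD = sqrt(89.7344) = 9.4728

SD = 9.4728


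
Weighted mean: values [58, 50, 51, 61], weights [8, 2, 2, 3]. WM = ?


Numerator = 58*8 + 50*2 + 51*2 + 61*3 = 849
Denominator = 8 + 2 + 2 + 3 = 15
WM = 849/15 = 56.6000

WM = 56.6000


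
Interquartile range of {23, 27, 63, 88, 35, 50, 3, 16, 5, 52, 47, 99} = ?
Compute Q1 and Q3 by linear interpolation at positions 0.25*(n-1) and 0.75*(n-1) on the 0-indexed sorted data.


Sorted: 3, 5, 16, 23, 27, 35, 47, 50, 52, 63, 88, 99
Q1 (25th %ile) = 21.2500
Q3 (75th %ile) = 54.7500
IQR = 54.7500 - 21.2500 = 33.5000

IQR = 33.5000


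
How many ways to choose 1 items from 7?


C(7,1) = 7!/(1! × 6!)
= 5040/(1 × 720)
= 7

C(7,1) = 7


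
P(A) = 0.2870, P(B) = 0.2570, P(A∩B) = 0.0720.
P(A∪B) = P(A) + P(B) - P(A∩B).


P(A∪B) = 0.2870 + 0.2570 - 0.0720
= 0.5440 - 0.0720
= 0.4720

P(A∪B) = 0.4720


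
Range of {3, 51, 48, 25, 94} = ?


Max = 94, Min = 3
Range = 94 - 3 = 91

Range = 91


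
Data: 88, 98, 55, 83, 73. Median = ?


Sorted: 55, 73, 83, 88, 98
n = 5 (odd)
Middle value = 83

Median = 83


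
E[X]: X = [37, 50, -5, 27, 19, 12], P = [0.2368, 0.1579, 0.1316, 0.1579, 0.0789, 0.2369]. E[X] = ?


E[X] = 37*0.2368 + 50*0.1579 - 5*0.1316 + 27*0.1579 + 19*0.0789 + 12*0.2369
= 8.7616 + 7.8950 - 0.6580 + 4.2633 + 1.4991 + 2.8428
= 24.6038

E[X] = 24.6038


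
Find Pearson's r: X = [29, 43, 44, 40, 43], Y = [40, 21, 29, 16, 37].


Mean X = 39.8000, Mean Y = 28.6000
SD X = 5.564171, SD Y = 9.134550
Cov = -24.280000
r = -24.280000/(5.564171*9.134550) = -0.4777

r = -0.4777


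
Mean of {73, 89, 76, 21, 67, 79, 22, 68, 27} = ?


Sum = 73 + 89 + 76 + 21 + 67 + 79 + 22 + 68 + 27 = 522
n = 9
Mean = 522/9 = 58.0000

Mean = 58.0000


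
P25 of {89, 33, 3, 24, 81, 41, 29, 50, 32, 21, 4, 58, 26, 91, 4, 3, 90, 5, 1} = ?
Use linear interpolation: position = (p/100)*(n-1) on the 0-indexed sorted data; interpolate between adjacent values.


Sorted: 1, 3, 3, 4, 4, 5, 21, 24, 26, 29, 32, 33, 41, 50, 58, 81, 89, 90, 91
n = 19
Index = 25/100 * 18 = 4.5000
Lower = data[4] = 4, Upper = data[5] = 5
P25 = 4 + 0.5000*(1) = 4.5000

P25 = 4.5000


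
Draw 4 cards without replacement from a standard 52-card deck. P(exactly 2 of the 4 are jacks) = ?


Hypergeometric: P(X=2) = C(4,2)·C(48,2) / C(52,4)
= 6 × 1128 / 270725
= 6768/270725 = 0.0250

P = 0.0250


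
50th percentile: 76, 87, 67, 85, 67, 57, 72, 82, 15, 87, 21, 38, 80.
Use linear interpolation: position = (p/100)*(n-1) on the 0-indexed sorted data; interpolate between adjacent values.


Sorted: 15, 21, 38, 57, 67, 67, 72, 76, 80, 82, 85, 87, 87
n = 13
Index = 50/100 * 12 = 6.0000
Lower = data[6] = 72, Upper = data[7] = 76
P50 = 72 + 0*(4) = 72.0000

P50 = 72.0000


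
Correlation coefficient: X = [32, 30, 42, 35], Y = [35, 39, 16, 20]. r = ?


Mean X = 34.7500, Mean Y = 27.5000
SD X = 4.548351, SD Y = 9.708244
Cov = -40.125000
r = -40.125000/(4.548351*9.708244) = -0.9087

r = -0.9087


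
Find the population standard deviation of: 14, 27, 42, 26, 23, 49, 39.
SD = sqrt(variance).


Mean = 31.4286
Variance = 128.8163
SD = sqrt(128.8163) = 11.3497

SD = 11.3497


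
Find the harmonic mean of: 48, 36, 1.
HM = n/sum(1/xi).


Sum of reciprocals = 1/48 + 1/36 + 1/1 = 1.048611
HM = 3/1.048611 = 2.8609

HM = 2.8609


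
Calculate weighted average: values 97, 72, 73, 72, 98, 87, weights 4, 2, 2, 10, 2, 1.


Numerator = 97*4 + 72*2 + 73*2 + 72*10 + 98*2 + 87*1 = 1681
Denominator = 4 + 2 + 2 + 10 + 2 + 1 = 21
WM = 1681/21 = 80.0476

WM = 80.0476


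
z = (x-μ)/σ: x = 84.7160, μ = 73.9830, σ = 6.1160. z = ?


z = (84.7160 - 73.9830)/6.1160
= 10.7330/6.1160
= 1.7549

z = 1.7549


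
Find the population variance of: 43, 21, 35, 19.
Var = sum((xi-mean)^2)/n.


Mean = 29.5000
Squared deviations: 182.2500, 72.2500, 30.2500, 110.2500
Sum = 395.0000
Variance = 395.0000/4 = 98.7500

Variance = 98.7500


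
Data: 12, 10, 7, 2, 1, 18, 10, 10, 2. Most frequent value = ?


Frequencies: 1:1, 2:2, 7:1, 10:3, 12:1, 18:1
Max frequency = 3
Mode = 10

Mode = 10


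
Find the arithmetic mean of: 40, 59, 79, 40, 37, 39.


Sum = 40 + 59 + 79 + 40 + 37 + 39 = 294
n = 6
Mean = 294/6 = 49.0000

Mean = 49.0000


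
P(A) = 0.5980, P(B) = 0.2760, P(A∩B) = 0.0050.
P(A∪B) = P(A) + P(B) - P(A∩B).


P(A∪B) = 0.5980 + 0.2760 - 0.0050
= 0.8740 - 0.0050
= 0.8690

P(A∪B) = 0.8690


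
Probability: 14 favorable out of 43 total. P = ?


P = 14/43 = 0.3256

P = 0.3256


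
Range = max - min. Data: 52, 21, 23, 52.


Max = 52, Min = 21
Range = 52 - 21 = 31

Range = 31


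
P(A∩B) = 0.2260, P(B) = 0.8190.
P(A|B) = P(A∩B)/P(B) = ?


P(A|B) = 0.2260/0.8190 = 0.2759

P(A|B) = 0.2759


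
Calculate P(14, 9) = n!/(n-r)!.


P(14,9) = 14!/5!
= 87178291200/120
= 726485760

P(14,9) = 726485760


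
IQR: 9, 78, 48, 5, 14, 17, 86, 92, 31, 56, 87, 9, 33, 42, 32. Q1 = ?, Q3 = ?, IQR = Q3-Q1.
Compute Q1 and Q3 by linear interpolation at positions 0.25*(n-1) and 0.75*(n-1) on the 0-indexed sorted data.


Sorted: 5, 9, 9, 14, 17, 31, 32, 33, 42, 48, 56, 78, 86, 87, 92
Q1 (25th %ile) = 15.5000
Q3 (75th %ile) = 67.0000
IQR = 67.0000 - 15.5000 = 51.5000

IQR = 51.5000


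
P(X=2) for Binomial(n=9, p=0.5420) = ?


C(9,2) = 36
p^2 = 0.293764
(1-p)^7 = 0.004227
P = 36 * 0.293764 * 0.004227 = 0.0447

P(X=2) = 0.0447


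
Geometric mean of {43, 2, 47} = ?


Product = 43 × 2 × 47 = 4042
GM = 4042^(1/3) = 15.9294

GM = 15.9294


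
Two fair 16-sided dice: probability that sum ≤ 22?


Total outcomes = 16×16 = 256
Favorable (sum ≤ 22): 201
P = 201/256 = 0.7852

P = 0.7852


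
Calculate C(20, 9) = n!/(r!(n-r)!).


C(20,9) = 20!/(9! × 11!)
= 2432902008176640000/(362880 × 39916800)
= 167960

C(20,9) = 167960


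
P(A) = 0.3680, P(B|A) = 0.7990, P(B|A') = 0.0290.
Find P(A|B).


P(B) = P(B|A)*P(A) + P(B|A')*P(A')
= 0.7990*0.3680 + 0.0290*0.6320
= 0.294032 + 0.018328 = 0.312360
P(A|B) = 0.294032/0.312360 = 0.9413

P(A|B) = 0.9413


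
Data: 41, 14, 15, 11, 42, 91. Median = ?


Sorted: 11, 14, 15, 41, 42, 91
n = 6 (even)
Middle values: 15 and 41
Median = (15+41)/2 = 28.0000

Median = 28.0000


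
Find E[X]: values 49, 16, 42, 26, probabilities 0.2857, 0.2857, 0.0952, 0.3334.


E[X] = 49*0.2857 + 16*0.2857 + 42*0.0952 + 26*0.3334
= 13.9993 + 4.5712 + 3.9984 + 8.6684
= 31.2373

E[X] = 31.2373


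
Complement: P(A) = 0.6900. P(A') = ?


P(not A) = 1 - 0.6900 = 0.3100

P(not A) = 0.3100


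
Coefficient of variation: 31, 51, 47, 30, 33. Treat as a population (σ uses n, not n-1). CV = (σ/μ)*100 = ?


Mean = 38.4000
SD = 8.8000
CV = (8.8000/38.4000)*100 = 22.9167%

CV = 22.9167%


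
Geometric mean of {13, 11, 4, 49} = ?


Product = 13 × 11 × 4 × 49 = 28028
GM = 28028^(1/4) = 12.9389

GM = 12.9389


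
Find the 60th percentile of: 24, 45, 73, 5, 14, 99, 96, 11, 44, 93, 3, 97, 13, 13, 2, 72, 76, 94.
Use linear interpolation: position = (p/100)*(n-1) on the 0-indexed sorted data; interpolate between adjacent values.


Sorted: 2, 3, 5, 11, 13, 13, 14, 24, 44, 45, 72, 73, 76, 93, 94, 96, 97, 99
n = 18
Index = 60/100 * 17 = 10.2000
Lower = data[10] = 72, Upper = data[11] = 73
P60 = 72 + 0.2000*(1) = 72.2000

P60 = 72.2000


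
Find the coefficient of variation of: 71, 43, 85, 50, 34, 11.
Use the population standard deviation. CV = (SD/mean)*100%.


Mean = 49.0000
SD = 24.1039
CV = (24.1039/49.0000)*100 = 49.1917%

CV = 49.1917%


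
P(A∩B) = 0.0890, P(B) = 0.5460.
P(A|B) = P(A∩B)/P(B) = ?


P(A|B) = 0.0890/0.5460 = 0.1630

P(A|B) = 0.1630


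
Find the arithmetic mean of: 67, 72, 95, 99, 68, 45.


Sum = 67 + 72 + 95 + 99 + 68 + 45 = 446
n = 6
Mean = 446/6 = 74.3333

Mean = 74.3333


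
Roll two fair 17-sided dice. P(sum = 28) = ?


Total outcomes = 17×17 = 289
Favorable (sum = 28): 7
P = 7/289 = 0.0242

P = 0.0242


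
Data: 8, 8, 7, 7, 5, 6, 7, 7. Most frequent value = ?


Frequencies: 5:1, 6:1, 7:4, 8:2
Max frequency = 4
Mode = 7

Mode = 7


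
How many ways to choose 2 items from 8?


C(8,2) = 8!/(2! × 6!)
= 40320/(2 × 720)
= 28

C(8,2) = 28


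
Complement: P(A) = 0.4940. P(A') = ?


P(not A) = 1 - 0.4940 = 0.5060

P(not A) = 0.5060


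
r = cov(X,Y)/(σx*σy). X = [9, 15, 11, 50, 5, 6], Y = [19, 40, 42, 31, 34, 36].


Mean X = 16.0000, Mean Y = 33.6667
SD X = 15.556349, SD Y = 7.498148
Cov = -10.500000
r = -10.500000/(15.556349*7.498148) = -0.0900

r = -0.0900


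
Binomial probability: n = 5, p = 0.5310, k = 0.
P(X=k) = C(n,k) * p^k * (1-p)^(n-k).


C(5,0) = 1
p^0 = 1.000000
(1-p)^5 = 0.022692
P = 1 * 1.000000 * 0.022692 = 0.0227

P(X=0) = 0.0227


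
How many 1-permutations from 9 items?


P(9,1) = 9!/8!
= 362880/40320
= 9

P(9,1) = 9


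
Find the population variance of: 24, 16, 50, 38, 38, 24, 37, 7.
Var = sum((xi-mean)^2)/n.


Mean = 29.2500
Squared deviations: 27.5625, 175.5625, 430.5625, 76.5625, 76.5625, 27.5625, 60.0625, 495.0625
Sum = 1369.5000
Variance = 1369.5000/8 = 171.1875

Variance = 171.1875


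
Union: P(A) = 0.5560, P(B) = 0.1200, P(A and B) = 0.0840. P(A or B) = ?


P(A∪B) = 0.5560 + 0.1200 - 0.0840
= 0.6760 - 0.0840
= 0.5920

P(A∪B) = 0.5920


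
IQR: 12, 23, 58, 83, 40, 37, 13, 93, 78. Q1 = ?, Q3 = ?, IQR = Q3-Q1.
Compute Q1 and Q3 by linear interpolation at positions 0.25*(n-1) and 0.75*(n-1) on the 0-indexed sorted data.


Sorted: 12, 13, 23, 37, 40, 58, 78, 83, 93
Q1 (25th %ile) = 23.0000
Q3 (75th %ile) = 78.0000
IQR = 78.0000 - 23.0000 = 55.0000

IQR = 55.0000


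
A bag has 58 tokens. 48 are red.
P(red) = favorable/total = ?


P = 48/58 = 0.8276

P = 0.8276


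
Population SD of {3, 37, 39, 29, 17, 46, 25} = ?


Mean = 28.0000
Variance = 183.1429
SD = sqrt(183.1429) = 13.5330

SD = 13.5330


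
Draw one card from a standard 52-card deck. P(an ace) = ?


4 aces in 52 cards
P = 4/52 = 0.0769

P = 0.0769


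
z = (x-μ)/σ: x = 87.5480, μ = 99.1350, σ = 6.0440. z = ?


z = (87.5480 - 99.1350)/6.0440
= -11.5870/6.0440
= -1.9171

z = -1.9171


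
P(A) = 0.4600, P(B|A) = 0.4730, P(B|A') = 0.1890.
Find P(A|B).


P(B) = P(B|A)*P(A) + P(B|A')*P(A')
= 0.4730*0.4600 + 0.1890*0.5400
= 0.217580 + 0.102060 = 0.319640
P(A|B) = 0.217580/0.319640 = 0.6807

P(A|B) = 0.6807


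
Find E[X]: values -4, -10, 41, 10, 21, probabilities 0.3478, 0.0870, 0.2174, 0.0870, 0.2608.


E[X] = -4*0.3478 - 10*0.0870 + 41*0.2174 + 10*0.0870 + 21*0.2608
= -1.3912 - 0.8700 + 8.9134 + 0.8700 + 5.4768
= 12.9990

E[X] = 12.9990


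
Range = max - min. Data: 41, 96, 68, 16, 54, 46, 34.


Max = 96, Min = 16
Range = 96 - 16 = 80

Range = 80


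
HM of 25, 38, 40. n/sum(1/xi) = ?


Sum of reciprocals = 1/25 + 1/38 + 1/40 = 0.091316
HM = 3/0.091316 = 32.8530

HM = 32.8530
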